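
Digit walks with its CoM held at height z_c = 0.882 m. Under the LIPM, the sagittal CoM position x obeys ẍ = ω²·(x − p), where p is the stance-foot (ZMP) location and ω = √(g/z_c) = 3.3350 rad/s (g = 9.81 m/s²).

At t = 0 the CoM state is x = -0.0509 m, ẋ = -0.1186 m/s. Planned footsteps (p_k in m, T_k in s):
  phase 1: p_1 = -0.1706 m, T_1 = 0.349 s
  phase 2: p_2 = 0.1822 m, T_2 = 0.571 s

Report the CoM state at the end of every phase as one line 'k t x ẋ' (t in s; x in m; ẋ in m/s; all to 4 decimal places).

1 0.3490 -0.0116 0.3685
2 0.9200 -0.1203 -0.8577

phase 1: p=-0.1706, T=0.349, ωT=1.163915, cosh=1.757354, sinh=1.445093; start (x,ẋ)=(-0.050900, -0.118600) → end (x,ẋ)=(-0.011635, 0.368458)
phase 2: p=0.1822, T=0.571, ωT=1.904285, cosh=3.431767, sinh=3.282838; start (x,ẋ)=(-0.011635, 0.368458) → end (x,ẋ)=(-0.120303, -0.857700)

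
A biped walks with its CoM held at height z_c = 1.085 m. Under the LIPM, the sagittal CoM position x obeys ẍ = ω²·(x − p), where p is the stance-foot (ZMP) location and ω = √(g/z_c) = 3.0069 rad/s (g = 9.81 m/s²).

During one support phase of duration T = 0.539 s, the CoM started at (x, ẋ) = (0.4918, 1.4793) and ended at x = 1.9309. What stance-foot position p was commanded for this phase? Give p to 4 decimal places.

p = 0.3419

ωT = 3.0069·0.539 = 1.620719; cosh(ωT) = 2.627241, sinh(ωT) = 2.429484
x(T) = p + (x₀−p)·cosh(ωT) + (ẋ₀/ω)·sinh(ωT) ⇒ p·(1 − cosh) = x(T) − x₀·cosh − (ẋ₀/ω)·sinh
numerator   = 1.9309 − (0.4918)·2.627241 − (1.4793/3.0069)·2.429484 = -0.556407
denominator = 1 − 2.627241 = -1.627241
p = -0.556407 / -1.627241 = 0.3419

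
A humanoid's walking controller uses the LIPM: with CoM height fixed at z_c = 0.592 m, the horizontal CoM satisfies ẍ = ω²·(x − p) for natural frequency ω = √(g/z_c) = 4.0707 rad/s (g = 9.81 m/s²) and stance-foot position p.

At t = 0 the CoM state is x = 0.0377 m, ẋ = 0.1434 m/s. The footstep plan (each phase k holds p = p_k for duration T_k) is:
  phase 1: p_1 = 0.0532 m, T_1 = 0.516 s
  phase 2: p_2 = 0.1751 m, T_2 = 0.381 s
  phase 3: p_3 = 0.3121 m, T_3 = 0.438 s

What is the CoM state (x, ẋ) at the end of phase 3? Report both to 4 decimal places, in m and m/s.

x = 0.4417, ẋ = 0.6398

phase 1: p=0.0532, T=0.516, ωT=2.100481, cosh=4.146249, sinh=4.023851; start (x,ẋ)=(0.037700, 0.143400) → end (x,ẋ)=(0.130683, 0.340684)
phase 2: p=0.1751, T=0.381, ωT=1.550937, cosh=2.463967, sinh=2.251918; start (x,ẋ)=(0.130683, 0.340684) → end (x,ẋ)=(0.254124, 0.432266)
phase 3: p=0.3121, T=0.438, ωT=1.782967, cosh=3.057806, sinh=2.889668; start (x,ẋ)=(0.254124, 0.432266) → end (x,ẋ)=(0.441674, 0.639820)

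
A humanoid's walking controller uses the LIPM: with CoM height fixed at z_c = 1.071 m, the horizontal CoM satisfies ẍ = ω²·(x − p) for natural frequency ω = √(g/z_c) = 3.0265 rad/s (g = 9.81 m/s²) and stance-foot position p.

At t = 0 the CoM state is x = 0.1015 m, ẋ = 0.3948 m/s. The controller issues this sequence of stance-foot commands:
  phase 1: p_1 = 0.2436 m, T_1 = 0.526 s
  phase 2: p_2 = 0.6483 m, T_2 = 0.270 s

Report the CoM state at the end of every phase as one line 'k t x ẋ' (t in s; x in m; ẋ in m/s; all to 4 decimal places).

1 0.5260 0.1872 -0.0027
2 0.7960 0.0237 -1.2751

phase 1: p=0.2436, T=0.526, ωT=1.591939, cosh=2.558399, sinh=2.354868; start (x,ẋ)=(0.101500, 0.394800) → end (x,ẋ)=(0.187239, -0.002692)
phase 2: p=0.6483, T=0.270, ωT=0.817155, cosh=1.352868, sinh=0.911181; start (x,ẋ)=(0.187239, -0.002692) → end (x,ẋ)=(0.023734, -1.275107)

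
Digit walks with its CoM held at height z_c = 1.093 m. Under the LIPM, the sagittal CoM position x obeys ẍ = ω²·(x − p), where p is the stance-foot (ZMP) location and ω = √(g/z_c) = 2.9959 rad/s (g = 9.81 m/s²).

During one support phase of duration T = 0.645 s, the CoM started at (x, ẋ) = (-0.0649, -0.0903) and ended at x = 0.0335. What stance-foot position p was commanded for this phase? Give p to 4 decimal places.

ωT = 2.9959·0.645 = 1.932355; cosh(ωT) = 3.525282, sinh(ωT) = 3.380475
x(T) = p + (x₀−p)·cosh(ωT) + (ẋ₀/ω)·sinh(ωT) ⇒ p·(1 − cosh) = x(T) − x₀·cosh − (ẋ₀/ω)·sinh
numerator   = 0.0335 − (-0.0649)·3.525282 − (-0.0903/2.9959)·3.380475 = 0.364182
denominator = 1 − 3.525282 = -2.525282
p = 0.364182 / -2.525282 = -0.1442

p = -0.1442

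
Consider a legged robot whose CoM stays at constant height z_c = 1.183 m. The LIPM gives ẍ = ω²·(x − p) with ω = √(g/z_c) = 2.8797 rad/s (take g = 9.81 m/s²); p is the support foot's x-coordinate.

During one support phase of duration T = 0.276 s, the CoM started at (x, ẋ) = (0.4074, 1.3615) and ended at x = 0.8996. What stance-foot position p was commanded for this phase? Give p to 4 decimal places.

ωT = 2.8797·0.276 = 0.794797; cosh(ωT) = 1.332832, sinh(ωT) = 0.881160
x(T) = p + (x₀−p)·cosh(ωT) + (ẋ₀/ω)·sinh(ωT) ⇒ p·(1 − cosh) = x(T) − x₀·cosh − (ẋ₀/ω)·sinh
numerator   = 0.8996 − (0.4074)·1.332832 − (1.3615/2.8797)·0.881160 = -0.060001
denominator = 1 − 1.332832 = -0.332832
p = -0.060001 / -0.332832 = 0.1803

p = 0.1803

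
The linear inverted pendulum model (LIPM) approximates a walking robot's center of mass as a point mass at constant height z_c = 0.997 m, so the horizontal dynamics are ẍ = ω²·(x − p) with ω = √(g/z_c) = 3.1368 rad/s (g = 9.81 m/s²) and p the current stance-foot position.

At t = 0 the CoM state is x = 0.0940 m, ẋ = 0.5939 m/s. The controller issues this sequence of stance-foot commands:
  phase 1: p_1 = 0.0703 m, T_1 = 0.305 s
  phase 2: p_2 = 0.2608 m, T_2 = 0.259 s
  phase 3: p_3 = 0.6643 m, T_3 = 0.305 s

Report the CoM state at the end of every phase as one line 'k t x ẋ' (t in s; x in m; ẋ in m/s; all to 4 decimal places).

1 0.3050 0.3158 0.9696
2 0.5640 0.6146 1.4635
3 0.8690 1.1077 2.0130

phase 1: p=0.0703, T=0.305, ωT=0.956724, cosh=1.493652, sinh=1.109503; start (x,ẋ)=(0.094000, 0.593900) → end (x,ẋ)=(0.315765, 0.969563)
phase 2: p=0.2608, T=0.259, ωT=0.812431, cosh=1.348579, sinh=0.904801; start (x,ẋ)=(0.315765, 0.969563) → end (x,ẋ)=(0.614592, 1.463533)
phase 3: p=0.6643, T=0.305, ωT=0.956724, cosh=1.493652, sinh=1.109503; start (x,ẋ)=(0.614592, 1.463533) → end (x,ẋ)=(1.107713, 2.013011)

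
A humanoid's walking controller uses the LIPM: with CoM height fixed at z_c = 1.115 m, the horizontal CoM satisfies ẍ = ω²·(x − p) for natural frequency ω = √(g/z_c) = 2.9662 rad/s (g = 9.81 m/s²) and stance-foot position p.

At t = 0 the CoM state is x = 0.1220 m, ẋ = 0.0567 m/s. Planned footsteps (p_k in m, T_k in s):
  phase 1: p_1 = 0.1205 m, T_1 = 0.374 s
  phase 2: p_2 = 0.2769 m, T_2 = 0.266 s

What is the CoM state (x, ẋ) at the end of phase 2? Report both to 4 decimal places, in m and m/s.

x = 0.1367, ẋ = -0.1972

phase 1: p=0.1205, T=0.374, ωT=1.109359, cosh=1.681092, sinh=1.351322; start (x,ẋ)=(0.122000, 0.056700) → end (x,ẋ)=(0.148853, 0.101330)
phase 2: p=0.2769, T=0.266, ωT=0.789009, cosh=1.327755, sinh=0.873460; start (x,ẋ)=(0.148853, 0.101330) → end (x,ẋ)=(0.136723, -0.197211)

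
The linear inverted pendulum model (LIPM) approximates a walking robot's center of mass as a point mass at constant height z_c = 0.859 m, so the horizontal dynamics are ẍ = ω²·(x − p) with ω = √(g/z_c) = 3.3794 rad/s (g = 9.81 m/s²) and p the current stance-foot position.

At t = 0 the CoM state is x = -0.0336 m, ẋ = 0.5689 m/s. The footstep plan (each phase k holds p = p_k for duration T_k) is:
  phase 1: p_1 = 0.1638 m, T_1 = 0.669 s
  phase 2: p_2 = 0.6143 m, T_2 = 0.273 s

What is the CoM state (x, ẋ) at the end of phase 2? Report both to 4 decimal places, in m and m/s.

phase 1: p=0.1638, T=0.669, ωT=2.260819, cosh=4.847601, sinh=4.743336; start (x,ẋ)=(-0.033600, 0.568900) → end (x,ẋ)=(0.005393, -0.406449)
phase 2: p=0.6143, T=0.273, ωT=0.922576, cosh=1.456628, sinh=1.059135; start (x,ẋ)=(0.005393, -0.406449) → end (x,ẋ)=(-0.400036, -2.771468)

x = -0.4000, ẋ = -2.7715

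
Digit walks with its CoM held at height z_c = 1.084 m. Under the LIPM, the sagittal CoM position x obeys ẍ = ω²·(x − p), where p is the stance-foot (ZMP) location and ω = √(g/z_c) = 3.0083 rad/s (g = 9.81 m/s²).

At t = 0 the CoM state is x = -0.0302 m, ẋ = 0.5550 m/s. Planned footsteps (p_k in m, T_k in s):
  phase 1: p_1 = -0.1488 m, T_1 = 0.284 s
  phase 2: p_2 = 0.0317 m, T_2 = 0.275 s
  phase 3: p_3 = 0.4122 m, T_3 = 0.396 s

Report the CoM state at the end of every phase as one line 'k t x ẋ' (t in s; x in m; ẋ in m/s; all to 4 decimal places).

phase 1: p=-0.1488, T=0.284, ωT=0.854357, cosh=1.387710, sinh=0.962153; start (x,ẋ)=(-0.030200, 0.555000) → end (x,ẋ)=(0.193290, 1.113460)
phase 2: p=0.0317, T=0.275, ωT=0.827283, cosh=1.362165, sinh=0.924930; start (x,ẋ)=(0.193290, 1.113460) → end (x,ẋ)=(0.594156, 1.966335)
phase 3: p=0.4122, T=0.396, ωT=1.191287, cosh=1.797572, sinh=1.493742; start (x,ẋ)=(0.594156, 1.966335) → end (x,ẋ)=(1.715643, 4.352268)

1 0.2840 0.1933 1.1135
2 0.5590 0.5942 1.9663
3 0.9550 1.7156 4.3523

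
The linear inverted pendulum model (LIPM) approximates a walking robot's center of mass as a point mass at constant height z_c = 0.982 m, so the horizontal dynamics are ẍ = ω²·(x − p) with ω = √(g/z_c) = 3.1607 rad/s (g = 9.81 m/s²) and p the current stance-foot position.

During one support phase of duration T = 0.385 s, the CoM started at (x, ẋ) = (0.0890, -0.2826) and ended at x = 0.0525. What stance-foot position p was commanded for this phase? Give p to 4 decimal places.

p = -0.0320

ωT = 3.1607·0.385 = 1.216870; cosh(ωT) = 1.836378, sinh(ωT) = 1.540222
x(T) = p + (x₀−p)·cosh(ωT) + (ẋ₀/ω)·sinh(ωT) ⇒ p·(1 − cosh) = x(T) − x₀·cosh − (ẋ₀/ω)·sinh
numerator   = 0.0525 − (0.0890)·1.836378 − (-0.2826/3.1607)·1.540222 = 0.026775
denominator = 1 − 1.836378 = -0.836378
p = 0.026775 / -0.836378 = -0.0320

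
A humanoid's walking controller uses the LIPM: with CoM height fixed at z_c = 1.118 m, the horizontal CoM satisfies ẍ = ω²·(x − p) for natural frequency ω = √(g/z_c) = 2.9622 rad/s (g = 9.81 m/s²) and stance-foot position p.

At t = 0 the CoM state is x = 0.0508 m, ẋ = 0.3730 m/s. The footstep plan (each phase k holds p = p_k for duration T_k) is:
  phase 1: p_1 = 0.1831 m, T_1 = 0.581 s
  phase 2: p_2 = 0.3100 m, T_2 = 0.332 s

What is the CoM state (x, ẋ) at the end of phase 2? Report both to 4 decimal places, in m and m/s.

x = 0.0603, ẋ = -0.5479

phase 1: p=0.1831, T=0.581, ωT=1.721038, cosh=2.884605, sinh=2.705724; start (x,ẋ)=(0.050800, 0.373000) → end (x,ẋ)=(0.142171, 0.015587)
phase 2: p=0.3100, T=0.332, ωT=0.983450, cosh=1.523842, sinh=1.149824; start (x,ẋ)=(0.142171, 0.015587) → end (x,ẋ)=(0.060306, -0.547874)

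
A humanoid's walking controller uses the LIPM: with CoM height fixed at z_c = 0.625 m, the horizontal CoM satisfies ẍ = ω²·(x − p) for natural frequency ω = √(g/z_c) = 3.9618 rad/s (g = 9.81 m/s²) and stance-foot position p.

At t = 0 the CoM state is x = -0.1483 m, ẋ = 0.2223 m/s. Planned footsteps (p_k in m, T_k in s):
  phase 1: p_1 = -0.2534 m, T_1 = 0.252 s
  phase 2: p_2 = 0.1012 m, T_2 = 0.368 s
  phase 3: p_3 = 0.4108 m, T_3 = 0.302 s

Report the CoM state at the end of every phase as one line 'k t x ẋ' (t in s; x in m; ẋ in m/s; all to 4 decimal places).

1 0.2520 -0.0256 0.8309
2 0.6200 0.2402 0.8608
3 0.9220 0.4293 0.5380

phase 1: p=-0.2534, T=0.252, ωT=0.998374, cosh=1.541171, sinh=1.172693; start (x,ẋ)=(-0.148300, 0.222300) → end (x,ẋ)=(-0.025622, 0.830894)
phase 2: p=0.1012, T=0.368, ωT=1.457942, cosh=2.264912, sinh=2.032197; start (x,ẋ)=(-0.025622, 0.830894) → end (x,ẋ)=(0.240165, 0.860838)
phase 3: p=0.4108, T=0.302, ωT=1.196464, cosh=1.805329, sinh=1.503068; start (x,ẋ)=(0.240165, 0.860838) → end (x,ẋ)=(0.429341, 0.537987)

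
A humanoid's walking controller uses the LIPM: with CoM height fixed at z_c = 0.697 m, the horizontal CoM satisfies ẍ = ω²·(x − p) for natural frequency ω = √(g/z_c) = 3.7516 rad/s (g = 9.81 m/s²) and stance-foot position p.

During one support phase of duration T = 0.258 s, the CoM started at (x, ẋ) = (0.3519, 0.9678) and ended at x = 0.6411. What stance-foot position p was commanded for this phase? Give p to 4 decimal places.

ωT = 3.7516·0.258 = 0.967913; cosh(ωT) = 1.506160, sinh(ωT) = 1.126285
x(T) = p + (x₀−p)·cosh(ωT) + (ẋ₀/ω)·sinh(ωT) ⇒ p·(1 − cosh) = x(T) − x₀·cosh − (ẋ₀/ω)·sinh
numerator   = 0.6411 − (0.3519)·1.506160 − (0.9678/3.7516)·1.126285 = -0.179465
denominator = 1 − 1.506160 = -0.506160
p = -0.179465 / -0.506160 = 0.3546

p = 0.3546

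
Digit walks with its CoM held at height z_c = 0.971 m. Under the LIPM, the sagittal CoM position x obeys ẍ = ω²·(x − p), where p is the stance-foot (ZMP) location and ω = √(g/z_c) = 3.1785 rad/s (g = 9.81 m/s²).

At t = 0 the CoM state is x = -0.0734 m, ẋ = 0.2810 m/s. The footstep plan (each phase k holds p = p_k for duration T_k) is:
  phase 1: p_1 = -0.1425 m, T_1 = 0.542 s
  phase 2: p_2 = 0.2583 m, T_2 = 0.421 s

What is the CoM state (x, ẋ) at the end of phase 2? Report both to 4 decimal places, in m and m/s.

phase 1: p=-0.1425, T=0.542, ωT=1.722747, cosh=2.889233, sinh=2.710658; start (x,ẋ)=(-0.073400, 0.281000) → end (x,ẋ)=(0.296786, 1.407228)
phase 2: p=0.2583, T=0.421, ωT=1.338148, cosh=2.037155, sinh=1.774824; start (x,ẋ)=(0.296786, 1.407228) → end (x,ẋ)=(1.122475, 3.083850)

x = 1.1225, ẋ = 3.0838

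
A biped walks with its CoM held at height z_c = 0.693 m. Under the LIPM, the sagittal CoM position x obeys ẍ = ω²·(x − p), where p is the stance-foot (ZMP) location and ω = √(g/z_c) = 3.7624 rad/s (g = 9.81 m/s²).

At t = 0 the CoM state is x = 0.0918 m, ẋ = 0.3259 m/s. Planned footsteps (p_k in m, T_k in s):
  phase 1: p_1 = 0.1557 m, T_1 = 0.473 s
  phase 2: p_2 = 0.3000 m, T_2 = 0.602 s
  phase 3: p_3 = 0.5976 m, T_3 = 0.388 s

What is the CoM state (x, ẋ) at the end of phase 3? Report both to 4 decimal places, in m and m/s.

phase 1: p=0.1557, T=0.473, ωT=1.779615, cosh=3.048139, sinh=2.879436; start (x,ẋ)=(0.091800, 0.325900) → end (x,ẋ)=(0.210341, 0.301122)
phase 2: p=0.3000, T=0.602, ωT=2.264965, cosh=4.867310, sinh=4.763476; start (x,ẋ)=(0.210341, 0.301122) → end (x,ẋ)=(0.244846, -0.141217)
phase 3: p=0.5976, T=0.388, ωT=1.459811, cosh=2.268713, sinh=2.036433; start (x,ẋ)=(0.244846, -0.141217) → end (x,ẋ)=(-0.279132, -3.023134)

x = -0.2791, ẋ = -3.0231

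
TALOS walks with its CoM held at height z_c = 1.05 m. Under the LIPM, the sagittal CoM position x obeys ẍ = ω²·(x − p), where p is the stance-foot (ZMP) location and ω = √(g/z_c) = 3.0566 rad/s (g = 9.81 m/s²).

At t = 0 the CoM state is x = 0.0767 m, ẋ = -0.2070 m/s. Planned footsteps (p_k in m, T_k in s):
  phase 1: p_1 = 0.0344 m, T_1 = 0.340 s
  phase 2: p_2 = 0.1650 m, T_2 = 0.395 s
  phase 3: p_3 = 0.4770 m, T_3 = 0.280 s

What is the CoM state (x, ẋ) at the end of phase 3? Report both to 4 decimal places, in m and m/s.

x = -0.7591, ẋ = -3.3374

phase 1: p=0.0344, T=0.340, ωT=1.039244, cosh=1.590400, sinh=1.236678; start (x,ẋ)=(0.076700, -0.207000) → end (x,ẋ)=(0.017923, -0.169318)
phase 2: p=0.1650, T=0.395, ωT=1.207357, cosh=1.821810, sinh=1.522823; start (x,ẋ)=(0.017923, -0.169318) → end (x,ẋ)=(-0.187301, -0.993057)
phase 3: p=0.4770, T=0.280, ωT=0.855848, cosh=1.389146, sinh=0.964223; start (x,ẋ)=(-0.187301, -0.993057) → end (x,ẋ)=(-0.759077, -3.337360)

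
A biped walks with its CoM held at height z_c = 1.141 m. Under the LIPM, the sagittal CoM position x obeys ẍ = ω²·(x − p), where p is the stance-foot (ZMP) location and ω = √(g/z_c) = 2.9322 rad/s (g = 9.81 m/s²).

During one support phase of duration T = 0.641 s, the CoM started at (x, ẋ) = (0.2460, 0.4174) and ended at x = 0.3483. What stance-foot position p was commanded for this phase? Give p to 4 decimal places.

p = 0.3961

ωT = 2.9322·0.641 = 1.879540; cosh(ωT) = 3.351576, sinh(ωT) = 3.198916
x(T) = p + (x₀−p)·cosh(ωT) + (ẋ₀/ω)·sinh(ωT) ⇒ p·(1 − cosh) = x(T) − x₀·cosh − (ẋ₀/ω)·sinh
numerator   = 0.3483 − (0.2460)·3.351576 − (0.4174/2.9322)·3.198916 = -0.931555
denominator = 1 − 3.351576 = -2.351576
p = -0.931555 / -2.351576 = 0.3961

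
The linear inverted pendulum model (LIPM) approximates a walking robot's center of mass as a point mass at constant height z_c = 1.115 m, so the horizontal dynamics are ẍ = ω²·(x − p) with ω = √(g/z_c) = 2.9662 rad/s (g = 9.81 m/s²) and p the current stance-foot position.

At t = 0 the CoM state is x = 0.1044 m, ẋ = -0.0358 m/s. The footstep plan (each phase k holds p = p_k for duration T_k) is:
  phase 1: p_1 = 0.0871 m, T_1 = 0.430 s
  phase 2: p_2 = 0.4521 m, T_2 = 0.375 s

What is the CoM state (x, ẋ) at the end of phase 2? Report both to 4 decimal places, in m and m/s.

phase 1: p=0.0871, T=0.430, ωT=1.275466, cosh=1.929835, sinh=1.650534; start (x,ẋ)=(0.104400, -0.035800) → end (x,ẋ)=(0.100565, 0.015610)
phase 2: p=0.4521, T=0.375, ωT=1.112325, cosh=1.685108, sinh=1.356314; start (x,ẋ)=(0.100565, 0.015610) → end (x,ẋ)=(-0.133136, -1.387955)

x = -0.1331, ẋ = -1.3880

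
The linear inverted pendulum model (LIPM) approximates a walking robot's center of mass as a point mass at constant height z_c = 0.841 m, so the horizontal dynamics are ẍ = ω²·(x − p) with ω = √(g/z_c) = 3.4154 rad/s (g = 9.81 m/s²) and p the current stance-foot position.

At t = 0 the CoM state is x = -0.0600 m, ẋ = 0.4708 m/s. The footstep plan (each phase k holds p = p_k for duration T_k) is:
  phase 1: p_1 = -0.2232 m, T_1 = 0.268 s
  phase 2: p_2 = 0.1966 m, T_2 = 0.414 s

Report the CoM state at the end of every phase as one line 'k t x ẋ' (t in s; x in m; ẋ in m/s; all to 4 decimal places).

phase 1: p=-0.2232, T=0.268, ωT=0.915327, cosh=1.448989, sinh=1.048603; start (x,ẋ)=(-0.060000, 0.470800) → end (x,ẋ)=(0.157821, 1.266668)
phase 2: p=0.1966, T=0.414, ωT=1.413976, cosh=2.177723, sinh=1.934549; start (x,ẋ)=(0.157821, 1.266668) → end (x,ẋ)=(0.829616, 2.502231)

1 0.2680 0.1578 1.2667
2 0.6820 0.8296 2.5022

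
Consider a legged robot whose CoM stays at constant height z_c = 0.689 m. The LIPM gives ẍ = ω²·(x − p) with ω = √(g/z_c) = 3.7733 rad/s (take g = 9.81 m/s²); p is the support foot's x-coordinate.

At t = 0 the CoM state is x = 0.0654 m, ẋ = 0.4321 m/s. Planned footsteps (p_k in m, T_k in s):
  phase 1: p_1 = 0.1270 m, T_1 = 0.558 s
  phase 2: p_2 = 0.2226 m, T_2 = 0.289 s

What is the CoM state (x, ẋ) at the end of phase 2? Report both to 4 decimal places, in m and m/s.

x = 0.7072, ẋ = 1.9768

phase 1: p=0.1270, T=0.558, ωT=2.105501, cosh=4.166502, sinh=4.044717; start (x,ẋ)=(0.065400, 0.432100) → end (x,ẋ)=(0.333525, 0.860210)
phase 2: p=0.2226, T=0.289, ωT=1.090484, cosh=1.655883, sinh=1.319830; start (x,ẋ)=(0.333525, 0.860210) → end (x,ẋ)=(0.707164, 1.976827)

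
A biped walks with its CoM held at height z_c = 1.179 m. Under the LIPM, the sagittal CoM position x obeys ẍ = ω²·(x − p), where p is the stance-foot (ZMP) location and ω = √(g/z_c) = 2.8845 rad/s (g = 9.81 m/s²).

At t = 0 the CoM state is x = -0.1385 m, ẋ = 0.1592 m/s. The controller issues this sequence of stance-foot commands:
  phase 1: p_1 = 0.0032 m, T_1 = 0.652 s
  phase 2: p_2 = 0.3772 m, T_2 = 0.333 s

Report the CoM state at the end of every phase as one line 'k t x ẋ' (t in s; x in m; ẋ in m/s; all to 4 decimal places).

1 0.6520 -0.2955 -0.7749
2 0.9850 -0.9300 -3.3246

phase 1: p=0.0032, T=0.652, ωT=1.880694, cosh=3.355269, sinh=3.202785; start (x,ẋ)=(-0.138500, 0.159200) → end (x,ẋ)=(-0.295475, -0.774927)
phase 2: p=0.3772, T=0.333, ωT=0.960539, cosh=1.497895, sinh=1.115208; start (x,ẋ)=(-0.295475, -0.774927) → end (x,ẋ)=(-0.930000, -3.324633)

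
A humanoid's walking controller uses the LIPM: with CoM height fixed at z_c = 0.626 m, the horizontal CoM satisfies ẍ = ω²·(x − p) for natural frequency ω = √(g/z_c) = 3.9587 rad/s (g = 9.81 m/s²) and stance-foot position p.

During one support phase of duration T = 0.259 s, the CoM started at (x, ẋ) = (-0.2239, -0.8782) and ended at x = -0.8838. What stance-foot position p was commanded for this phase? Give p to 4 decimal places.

ωT = 3.9587·0.259 = 1.025303; cosh(ωT) = 1.573314, sinh(ωT) = 1.214627
x(T) = p + (x₀−p)·cosh(ωT) + (ẋ₀/ω)·sinh(ωT) ⇒ p·(1 − cosh) = x(T) − x₀·cosh − (ẋ₀/ω)·sinh
numerator   = -0.8838 − (-0.2239)·1.573314 − (-0.8782/3.9587)·1.214627 = -0.262082
denominator = 1 − 1.573314 = -0.573314
p = -0.262082 / -0.573314 = 0.4571

p = 0.4571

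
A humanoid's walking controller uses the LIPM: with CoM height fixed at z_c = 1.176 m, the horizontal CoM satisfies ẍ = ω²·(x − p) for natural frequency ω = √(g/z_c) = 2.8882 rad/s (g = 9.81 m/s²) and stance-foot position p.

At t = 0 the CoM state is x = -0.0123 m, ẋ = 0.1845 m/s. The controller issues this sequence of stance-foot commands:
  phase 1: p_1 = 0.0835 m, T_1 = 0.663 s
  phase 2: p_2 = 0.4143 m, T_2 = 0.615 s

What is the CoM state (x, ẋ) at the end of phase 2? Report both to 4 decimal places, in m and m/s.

phase 1: p=0.0835, T=0.663, ωT=1.914877, cosh=3.466731, sinh=3.319371; start (x,ẋ)=(-0.012300, 0.184500) → end (x,ẋ)=(-0.036569, -0.278823)
phase 2: p=0.4143, T=0.615, ωT=1.776243, cosh=3.038446, sinh=2.869173; start (x,ẋ)=(-0.036569, -0.278823) → end (x,ẋ)=(-1.232629, -4.583430)

x = -1.2326, ẋ = -4.5834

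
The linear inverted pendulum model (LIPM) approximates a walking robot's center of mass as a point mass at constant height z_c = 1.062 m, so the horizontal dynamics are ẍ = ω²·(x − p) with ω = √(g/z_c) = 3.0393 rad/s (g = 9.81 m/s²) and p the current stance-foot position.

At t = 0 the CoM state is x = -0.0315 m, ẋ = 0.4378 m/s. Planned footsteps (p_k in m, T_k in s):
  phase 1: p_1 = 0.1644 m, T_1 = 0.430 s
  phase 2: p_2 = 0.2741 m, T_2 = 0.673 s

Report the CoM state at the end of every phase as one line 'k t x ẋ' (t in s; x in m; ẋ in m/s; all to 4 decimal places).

1 0.4300 0.0226 -0.1513
2 1.1030 -0.9038 -3.5007

phase 1: p=0.1644, T=0.430, ωT=1.306899, cosh=1.982678, sinh=1.712020; start (x,ẋ)=(-0.031500, 0.437800) → end (x,ẋ)=(0.022604, -0.151318)
phase 2: p=0.2741, T=0.673, ωT=2.045449, cosh=3.930976, sinh=3.801653; start (x,ẋ)=(0.022604, -0.151318) → end (x,ẋ)=(-0.903800, -3.500711)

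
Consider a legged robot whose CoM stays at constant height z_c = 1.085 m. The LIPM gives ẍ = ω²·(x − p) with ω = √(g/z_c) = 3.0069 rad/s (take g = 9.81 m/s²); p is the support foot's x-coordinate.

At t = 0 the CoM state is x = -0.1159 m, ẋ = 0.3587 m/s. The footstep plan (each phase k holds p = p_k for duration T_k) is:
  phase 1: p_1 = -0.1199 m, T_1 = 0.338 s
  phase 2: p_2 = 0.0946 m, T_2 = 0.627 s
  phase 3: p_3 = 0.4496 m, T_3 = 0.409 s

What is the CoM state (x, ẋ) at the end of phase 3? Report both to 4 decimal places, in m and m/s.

x = 1.2065, ẋ = 2.6222

phase 1: p=-0.1199, T=0.338, ωT=1.016332, cosh=1.562481, sinh=1.200561; start (x,ẋ)=(-0.115900, 0.358700) → end (x,ẋ)=(0.029568, 0.574902)
phase 2: p=0.0946, T=0.627, ωT=1.885326, cosh=3.370142, sinh=3.218362; start (x,ẋ)=(0.029568, 0.574902) → end (x,ẋ)=(0.490764, 1.308163)
phase 3: p=0.4496, T=0.409, ωT=1.229822, cosh=1.856483, sinh=1.564138; start (x,ẋ)=(0.490764, 1.308163) → end (x,ẋ)=(1.206504, 2.622183)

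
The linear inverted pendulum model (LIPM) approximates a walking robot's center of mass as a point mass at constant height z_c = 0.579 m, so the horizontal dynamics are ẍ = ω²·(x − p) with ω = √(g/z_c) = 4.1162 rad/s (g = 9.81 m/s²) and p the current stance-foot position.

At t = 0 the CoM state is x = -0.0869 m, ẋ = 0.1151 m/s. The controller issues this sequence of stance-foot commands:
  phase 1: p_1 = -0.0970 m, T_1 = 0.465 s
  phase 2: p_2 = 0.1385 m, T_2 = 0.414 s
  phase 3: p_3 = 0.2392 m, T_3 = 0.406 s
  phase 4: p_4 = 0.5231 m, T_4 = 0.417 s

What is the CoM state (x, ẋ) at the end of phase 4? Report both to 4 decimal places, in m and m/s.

x = 0.0516, ẋ = -1.7107

phase 1: p=-0.0970, T=0.465, ωT=1.914033, cosh=3.463932, sinh=3.316447; start (x,ẋ)=(-0.086900, 0.115100) → end (x,ẋ)=(0.030722, 0.536575)
phase 2: p=0.1385, T=0.414, ωT=1.704107, cosh=2.839204, sinh=2.657270; start (x,ẋ)=(0.030722, 0.536575) → end (x,ẋ)=(0.178891, 0.344592)
phase 3: p=0.2392, T=0.406, ωT=1.671177, cosh=2.753225, sinh=2.565200; start (x,ẋ)=(0.178891, 0.344592) → end (x,ẋ)=(0.287905, 0.311946)
phase 4: p=0.5231, T=0.417, ωT=1.716455, cosh=2.872235, sinh=2.692533; start (x,ẋ)=(0.287905, 0.311946) → end (x,ẋ)=(0.051617, -1.710690)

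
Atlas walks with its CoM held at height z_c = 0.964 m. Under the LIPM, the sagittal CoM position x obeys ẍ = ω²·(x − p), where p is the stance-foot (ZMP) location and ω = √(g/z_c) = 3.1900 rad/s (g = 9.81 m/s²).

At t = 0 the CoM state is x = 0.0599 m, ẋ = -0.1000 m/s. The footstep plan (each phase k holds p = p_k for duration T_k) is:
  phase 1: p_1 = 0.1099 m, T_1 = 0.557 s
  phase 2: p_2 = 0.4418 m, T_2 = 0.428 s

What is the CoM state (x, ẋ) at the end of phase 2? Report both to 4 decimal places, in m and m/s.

x = -1.1927, ẋ = -4.9413

phase 1: p=0.1099, T=0.557, ωT=1.776830, cosh=3.040131, sinh=2.870957; start (x,ẋ)=(0.059900, -0.100000) → end (x,ẋ)=(-0.132105, -0.761931)
phase 2: p=0.4418, T=0.428, ωT=1.365320, cosh=2.086138, sinh=1.830839; start (x,ẋ)=(-0.132105, -0.761931) → end (x,ẋ)=(-1.192741, -4.941314)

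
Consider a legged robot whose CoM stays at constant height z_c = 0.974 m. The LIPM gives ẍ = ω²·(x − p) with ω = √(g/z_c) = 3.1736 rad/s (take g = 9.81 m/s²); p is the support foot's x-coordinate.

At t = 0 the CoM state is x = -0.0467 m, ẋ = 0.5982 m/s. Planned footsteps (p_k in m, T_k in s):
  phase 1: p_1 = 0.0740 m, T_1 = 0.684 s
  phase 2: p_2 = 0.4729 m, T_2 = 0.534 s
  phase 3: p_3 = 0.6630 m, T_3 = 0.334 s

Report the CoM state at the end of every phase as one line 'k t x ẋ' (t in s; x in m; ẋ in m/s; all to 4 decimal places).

1 0.6840 0.3535 0.9988
2 1.2180 0.9647 1.8138
3 1.5520 1.8765 4.1478

phase 1: p=0.0740, T=0.684, ωT=2.170742, cosh=4.439441, sinh=4.325348; start (x,ẋ)=(-0.046700, 0.598200) → end (x,ẋ)=(0.353455, 0.998834)
phase 2: p=0.4729, T=0.534, ωT=1.694702, cosh=2.814340, sinh=2.630686; start (x,ẋ)=(0.353455, 0.998834) → end (x,ẋ)=(0.964704, 1.813845)
phase 3: p=0.6630, T=0.334, ωT=1.059982, cosh=1.616391, sinh=1.269929; start (x,ẋ)=(0.964704, 1.813845) → end (x,ẋ)=(1.876488, 4.147823)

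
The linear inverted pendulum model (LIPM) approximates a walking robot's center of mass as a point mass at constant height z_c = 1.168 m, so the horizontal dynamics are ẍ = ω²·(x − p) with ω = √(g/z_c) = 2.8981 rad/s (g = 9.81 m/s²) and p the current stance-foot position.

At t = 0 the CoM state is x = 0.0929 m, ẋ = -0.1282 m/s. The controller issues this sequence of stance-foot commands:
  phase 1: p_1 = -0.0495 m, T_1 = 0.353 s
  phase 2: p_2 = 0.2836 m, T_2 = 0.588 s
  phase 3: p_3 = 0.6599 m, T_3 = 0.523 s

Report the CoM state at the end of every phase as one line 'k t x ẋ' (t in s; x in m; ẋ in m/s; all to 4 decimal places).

phase 1: p=-0.0495, T=0.353, ωT=1.023029, cosh=1.570556, sinh=1.211052; start (x,ẋ)=(0.092900, -0.128200) → end (x,ẋ)=(0.120575, 0.298443)
phase 2: p=0.2836, T=0.588, ωT=1.704083, cosh=2.839141, sinh=2.657201; start (x,ẋ)=(0.120575, 0.298443) → end (x,ẋ)=(0.094385, -0.408105)
phase 3: p=0.6599, T=0.523, ωT=1.515706, cosh=2.386144, sinh=2.166491; start (x,ẋ)=(0.094385, -0.408105) → end (x,ẋ)=(-0.994580, -4.524498)

1 0.3530 0.1206 0.2984
2 0.9410 0.0944 -0.4081
3 1.4640 -0.9946 -4.5245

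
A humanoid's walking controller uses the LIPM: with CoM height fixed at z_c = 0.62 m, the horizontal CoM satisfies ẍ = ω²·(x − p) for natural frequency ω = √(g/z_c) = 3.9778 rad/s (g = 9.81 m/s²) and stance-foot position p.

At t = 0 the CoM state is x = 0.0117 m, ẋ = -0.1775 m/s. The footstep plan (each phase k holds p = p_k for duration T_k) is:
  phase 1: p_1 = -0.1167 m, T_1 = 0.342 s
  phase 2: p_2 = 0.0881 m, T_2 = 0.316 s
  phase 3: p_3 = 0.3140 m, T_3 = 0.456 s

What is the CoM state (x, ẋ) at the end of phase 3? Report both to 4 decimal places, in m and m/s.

phase 1: p=-0.1167, T=0.342, ωT=1.360408, cosh=2.077169, sinh=1.820613; start (x,ẋ)=(0.011700, -0.177500) → end (x,ẋ)=(0.068768, 0.561180)
phase 2: p=0.0881, T=0.316, ωT=1.256985, cosh=1.899659, sinh=1.615149; start (x,ẋ)=(0.068768, 0.561180) → end (x,ẋ)=(0.279237, 0.941846)
phase 3: p=0.3140, T=0.456, ωT=1.813877, cosh=3.148602, sinh=2.985581; start (x,ẋ)=(0.279237, 0.941846) → end (x,ẋ)=(0.911459, 2.552657)

x = 0.9115, ẋ = 2.5527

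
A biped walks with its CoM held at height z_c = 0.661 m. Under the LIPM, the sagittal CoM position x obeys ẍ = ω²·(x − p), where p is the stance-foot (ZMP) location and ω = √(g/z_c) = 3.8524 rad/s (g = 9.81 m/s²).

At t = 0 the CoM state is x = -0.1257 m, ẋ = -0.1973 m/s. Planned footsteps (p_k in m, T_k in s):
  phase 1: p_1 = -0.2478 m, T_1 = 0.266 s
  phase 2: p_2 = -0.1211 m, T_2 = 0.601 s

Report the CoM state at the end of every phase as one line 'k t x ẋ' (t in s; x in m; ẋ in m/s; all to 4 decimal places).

1 0.2660 -0.1179 0.2606
2 0.8670 0.2343 1.3937

phase 1: p=-0.2478, T=0.266, ωT=1.024738, cosh=1.572628, sinh=1.213738; start (x,ẋ)=(-0.125700, -0.197300) → end (x,ẋ)=(-0.117943, 0.260636)
phase 2: p=-0.1211, T=0.601, ωT=2.315292, cosh=5.113311, sinh=5.014573; start (x,ẋ)=(-0.117943, 0.260636) → end (x,ẋ)=(0.234304, 1.393692)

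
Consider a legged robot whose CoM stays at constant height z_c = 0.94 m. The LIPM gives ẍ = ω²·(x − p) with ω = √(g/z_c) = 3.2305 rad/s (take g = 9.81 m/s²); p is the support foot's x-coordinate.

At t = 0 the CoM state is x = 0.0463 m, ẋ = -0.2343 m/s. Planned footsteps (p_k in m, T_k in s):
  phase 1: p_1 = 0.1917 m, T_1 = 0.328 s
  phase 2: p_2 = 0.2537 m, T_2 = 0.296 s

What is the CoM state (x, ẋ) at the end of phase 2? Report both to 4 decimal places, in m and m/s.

phase 1: p=0.1917, T=0.328, ωT=1.059604, cosh=1.615911, sinh=1.269318; start (x,ẋ)=(0.046300, -0.234300) → end (x,ẋ)=(-0.135314, -0.974825)
phase 2: p=0.2537, T=0.296, ωT=0.956228, cosh=1.493102, sinh=1.108762; start (x,ẋ)=(-0.135314, -0.974825) → end (x,ẋ)=(-0.661714, -2.848904)

x = -0.6617, ẋ = -2.8489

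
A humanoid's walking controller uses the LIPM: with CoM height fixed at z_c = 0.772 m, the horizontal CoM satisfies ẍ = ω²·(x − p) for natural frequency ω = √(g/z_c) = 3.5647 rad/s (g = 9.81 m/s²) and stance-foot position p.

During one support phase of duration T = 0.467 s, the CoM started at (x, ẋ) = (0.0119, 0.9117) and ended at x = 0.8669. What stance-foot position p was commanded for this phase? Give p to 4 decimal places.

p = -0.1053

ωT = 3.5647·0.467 = 1.664715; cosh(ωT) = 2.736706, sinh(ωT) = 2.547461
x(T) = p + (x₀−p)·cosh(ωT) + (ẋ₀/ω)·sinh(ωT) ⇒ p·(1 − cosh) = x(T) − x₀·cosh − (ẋ₀/ω)·sinh
numerator   = 0.8669 − (0.0119)·2.736706 − (0.9117/3.5647)·2.547461 = 0.182800
denominator = 1 − 2.736706 = -1.736706
p = 0.182800 / -1.736706 = -0.1053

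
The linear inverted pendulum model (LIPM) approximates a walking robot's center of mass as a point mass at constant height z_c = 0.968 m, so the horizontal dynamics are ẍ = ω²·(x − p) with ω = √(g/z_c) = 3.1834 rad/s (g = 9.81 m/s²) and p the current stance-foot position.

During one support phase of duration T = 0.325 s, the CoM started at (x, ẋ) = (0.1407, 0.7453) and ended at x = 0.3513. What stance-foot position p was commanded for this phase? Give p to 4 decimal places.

ωT = 3.1834·0.325 = 1.034605; cosh(ωT) = 1.584681, sinh(ωT) = 1.229314
x(T) = p + (x₀−p)·cosh(ωT) + (ẋ₀/ω)·sinh(ωT) ⇒ p·(1 − cosh) = x(T) − x₀·cosh − (ẋ₀/ω)·sinh
numerator   = 0.3513 − (0.1407)·1.584681 − (0.7453/3.1834)·1.229314 = -0.159472
denominator = 1 − 1.584681 = -0.584681
p = -0.159472 / -0.584681 = 0.2728

p = 0.2728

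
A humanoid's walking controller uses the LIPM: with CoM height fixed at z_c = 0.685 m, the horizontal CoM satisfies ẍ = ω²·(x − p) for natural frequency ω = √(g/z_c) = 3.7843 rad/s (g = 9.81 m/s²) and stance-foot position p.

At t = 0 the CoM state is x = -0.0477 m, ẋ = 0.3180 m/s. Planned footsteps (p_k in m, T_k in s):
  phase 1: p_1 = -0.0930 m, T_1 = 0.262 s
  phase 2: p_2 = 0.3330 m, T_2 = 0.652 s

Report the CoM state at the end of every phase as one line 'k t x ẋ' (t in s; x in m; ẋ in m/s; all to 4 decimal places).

1 0.2620 0.0741 0.6868
2 0.9140 -0.1421 -1.6567

phase 1: p=-0.0930, T=0.262, ωT=0.991487, cosh=1.533131, sinh=1.162107; start (x,ẋ)=(-0.047700, 0.318000) → end (x,ẋ)=(0.074104, 0.686754)
phase 2: p=0.3330, T=0.652, ωT=2.467364, cosh=5.938064, sinh=5.853256; start (x,ẋ)=(0.074104, 0.686754) → end (x,ẋ)=(-0.142122, -1.656671)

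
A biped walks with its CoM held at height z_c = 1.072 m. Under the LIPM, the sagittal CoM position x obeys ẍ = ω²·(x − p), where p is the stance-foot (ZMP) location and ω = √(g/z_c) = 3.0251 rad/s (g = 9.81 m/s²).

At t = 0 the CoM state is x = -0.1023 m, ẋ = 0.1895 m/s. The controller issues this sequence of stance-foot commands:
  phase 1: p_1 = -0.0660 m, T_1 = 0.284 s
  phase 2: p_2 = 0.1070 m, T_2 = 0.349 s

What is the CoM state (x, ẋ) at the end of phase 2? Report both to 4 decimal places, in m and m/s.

x = -0.0896, ẋ = -0.3686

phase 1: p=-0.0660, T=0.284, ωT=0.859128, cosh=1.392316, sinh=0.968785; start (x,ẋ)=(-0.102300, 0.189500) → end (x,ẋ)=(-0.055854, 0.157461)
phase 2: p=0.1070, T=0.349, ωT=1.055760, cosh=1.611043, sinh=1.263115; start (x,ẋ)=(-0.055854, 0.157461) → end (x,ẋ)=(-0.089618, -0.368597)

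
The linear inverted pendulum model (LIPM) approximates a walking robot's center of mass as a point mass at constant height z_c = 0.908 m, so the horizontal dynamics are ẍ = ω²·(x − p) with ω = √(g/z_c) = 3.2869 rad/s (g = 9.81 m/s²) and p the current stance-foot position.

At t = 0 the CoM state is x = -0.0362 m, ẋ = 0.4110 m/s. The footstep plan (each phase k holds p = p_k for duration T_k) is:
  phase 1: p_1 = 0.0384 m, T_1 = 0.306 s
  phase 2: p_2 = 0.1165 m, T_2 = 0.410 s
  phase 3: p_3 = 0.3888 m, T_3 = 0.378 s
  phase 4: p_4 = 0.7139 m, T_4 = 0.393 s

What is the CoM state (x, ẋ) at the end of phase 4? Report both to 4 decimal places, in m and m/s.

phase 1: p=0.0384, T=0.306, ωT=1.005791, cosh=1.549913, sinh=1.184158; start (x,ẋ)=(-0.036200, 0.411000) → end (x,ẋ)=(0.070846, 0.346655)
phase 2: p=0.1165, T=0.410, ωT=1.347629, cosh=2.054073, sinh=1.794217; start (x,ẋ)=(0.070846, 0.346655) → end (x,ẋ)=(0.211951, 0.442814)
phase 3: p=0.3888, T=0.378, ωT=1.242448, cosh=1.876380, sinh=1.587704; start (x,ẋ)=(0.211951, 0.442814) → end (x,ẋ)=(0.270861, -0.092020)
phase 4: p=0.7139, T=0.393, ωT=1.291752, cosh=1.956972, sinh=1.682183; start (x,ẋ)=(0.270861, -0.092020) → end (x,ẋ)=(-0.200209, -2.629716)

x = -0.2002, ẋ = -2.6297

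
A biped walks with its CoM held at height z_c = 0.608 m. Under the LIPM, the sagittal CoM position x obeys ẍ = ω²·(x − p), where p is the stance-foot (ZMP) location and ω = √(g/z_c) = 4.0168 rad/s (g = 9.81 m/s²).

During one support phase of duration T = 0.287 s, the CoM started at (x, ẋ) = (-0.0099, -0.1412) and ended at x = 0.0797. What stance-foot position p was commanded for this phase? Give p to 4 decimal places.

ωT = 4.0168·0.287 = 1.152822; cosh(ωT) = 1.741431, sinh(ωT) = 1.425686
x(T) = p + (x₀−p)·cosh(ωT) + (ẋ₀/ω)·sinh(ωT) ⇒ p·(1 − cosh) = x(T) − x₀·cosh − (ẋ₀/ω)·sinh
numerator   = 0.0797 − (-0.0099)·1.741431 − (-0.1412/4.0168)·1.425686 = 0.147056
denominator = 1 − 1.741431 = -0.741431
p = 0.147056 / -0.741431 = -0.1983

p = -0.1983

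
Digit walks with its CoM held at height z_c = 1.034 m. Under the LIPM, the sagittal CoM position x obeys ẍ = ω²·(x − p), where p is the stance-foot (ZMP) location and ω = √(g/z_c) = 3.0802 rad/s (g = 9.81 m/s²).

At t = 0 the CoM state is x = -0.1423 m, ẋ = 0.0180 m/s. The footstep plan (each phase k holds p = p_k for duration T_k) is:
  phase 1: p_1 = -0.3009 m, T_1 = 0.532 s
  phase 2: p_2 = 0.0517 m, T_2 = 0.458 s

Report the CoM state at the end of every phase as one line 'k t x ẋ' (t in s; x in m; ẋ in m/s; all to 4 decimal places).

phase 1: p=-0.3009, T=0.532, ωT=1.638666, cosh=2.671269, sinh=2.477030; start (x,ẋ)=(-0.142300, 0.018000) → end (x,ẋ)=(0.137238, 1.258161)
phase 2: p=0.0517, T=0.458, ωT=1.410732, cosh=2.171459, sinh=1.927494; start (x,ẋ)=(0.137238, 1.258161) → end (x,ẋ)=(1.024762, 3.239892)

1 0.5320 0.1372 1.2582
2 0.9900 1.0248 3.2399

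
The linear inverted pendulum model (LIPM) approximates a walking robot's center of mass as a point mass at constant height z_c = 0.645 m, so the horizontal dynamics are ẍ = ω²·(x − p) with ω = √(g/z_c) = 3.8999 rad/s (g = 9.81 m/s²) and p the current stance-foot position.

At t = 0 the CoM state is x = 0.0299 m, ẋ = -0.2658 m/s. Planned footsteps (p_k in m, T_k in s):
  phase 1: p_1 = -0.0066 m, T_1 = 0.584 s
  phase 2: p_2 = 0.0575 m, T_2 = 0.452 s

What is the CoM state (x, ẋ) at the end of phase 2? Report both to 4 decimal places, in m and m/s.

phase 1: p=-0.0066, T=0.584, ωT=2.277542, cosh=4.927605, sinh=4.825069; start (x,ẋ)=(0.029900, -0.265800) → end (x,ẋ)=(-0.155598, -0.622927)
phase 2: p=0.0575, T=0.452, ωT=1.762755, cosh=3.000022, sinh=2.828450; start (x,ẋ)=(-0.155598, -0.622927) → end (x,ẋ)=(-1.033583, -4.219406)

x = -1.0336, ẋ = -4.2194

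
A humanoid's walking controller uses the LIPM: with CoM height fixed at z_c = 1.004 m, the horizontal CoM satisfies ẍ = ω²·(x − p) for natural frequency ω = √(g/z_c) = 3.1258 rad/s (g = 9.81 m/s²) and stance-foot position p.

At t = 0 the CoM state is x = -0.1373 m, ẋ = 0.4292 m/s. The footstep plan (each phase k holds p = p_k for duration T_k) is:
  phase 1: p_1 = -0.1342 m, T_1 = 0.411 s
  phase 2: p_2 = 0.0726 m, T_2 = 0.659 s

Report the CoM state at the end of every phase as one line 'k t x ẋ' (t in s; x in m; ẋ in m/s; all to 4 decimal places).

phase 1: p=-0.1342, T=0.411, ωT=1.284704, cosh=1.945165, sinh=1.668432; start (x,ẋ)=(-0.137300, 0.429200) → end (x,ẋ)=(0.088861, 0.818698)
phase 2: p=0.0726, T=0.659, ωT=2.059902, cosh=3.986334, sinh=3.858868; start (x,ẋ)=(0.088861, 0.818698) → end (x,ẋ)=(1.148120, 3.459738)

1 0.4110 0.0889 0.8187
2 1.0700 1.1481 3.4597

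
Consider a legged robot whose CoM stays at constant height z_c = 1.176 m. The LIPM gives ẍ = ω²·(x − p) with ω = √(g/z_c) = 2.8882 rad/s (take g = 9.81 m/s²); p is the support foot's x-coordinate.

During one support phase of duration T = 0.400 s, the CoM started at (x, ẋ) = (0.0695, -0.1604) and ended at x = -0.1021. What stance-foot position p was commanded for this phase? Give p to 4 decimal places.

p = 0.1932

ωT = 2.8882·0.400 = 1.155280; cosh(ωT) = 1.744941, sinh(ωT) = 1.429971
x(T) = p + (x₀−p)·cosh(ωT) + (ẋ₀/ω)·sinh(ωT) ⇒ p·(1 − cosh) = x(T) − x₀·cosh − (ẋ₀/ω)·sinh
numerator   = -0.1021 − (0.0695)·1.744941 − (-0.1604/2.8882)·1.429971 = -0.143958
denominator = 1 − 1.744941 = -0.744941
p = -0.143958 / -0.744941 = 0.1932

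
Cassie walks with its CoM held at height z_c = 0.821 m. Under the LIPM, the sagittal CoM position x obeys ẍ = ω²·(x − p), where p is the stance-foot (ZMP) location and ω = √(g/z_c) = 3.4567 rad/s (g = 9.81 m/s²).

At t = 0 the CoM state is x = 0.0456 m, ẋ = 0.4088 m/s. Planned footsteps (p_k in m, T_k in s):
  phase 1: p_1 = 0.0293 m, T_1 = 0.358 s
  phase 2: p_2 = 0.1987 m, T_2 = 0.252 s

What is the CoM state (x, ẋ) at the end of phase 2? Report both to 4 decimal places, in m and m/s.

phase 1: p=0.0293, T=0.358, ωT=1.237499, cosh=1.868545, sinh=1.578436; start (x,ẋ)=(0.045600, 0.408800) → end (x,ẋ)=(0.246428, 0.852797)
phase 2: p=0.1987, T=0.252, ωT=0.871088, cosh=1.404003, sinh=0.985507; start (x,ẋ)=(0.246428, 0.852797) → end (x,ẋ)=(0.508843, 1.359919)

x = 0.5088, ẋ = 1.3599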